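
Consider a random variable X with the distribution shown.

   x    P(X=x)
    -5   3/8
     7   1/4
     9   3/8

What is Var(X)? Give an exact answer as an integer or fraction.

663/16

E[X] = (3/8)·(-5) + (1/4)·7 + (3/8)·9 = 13/4
E[X²] = (3/8)·25 + (1/4)·49 + (3/8)·81 = 52
Var(X) = 52 − (13/4)² = 663/16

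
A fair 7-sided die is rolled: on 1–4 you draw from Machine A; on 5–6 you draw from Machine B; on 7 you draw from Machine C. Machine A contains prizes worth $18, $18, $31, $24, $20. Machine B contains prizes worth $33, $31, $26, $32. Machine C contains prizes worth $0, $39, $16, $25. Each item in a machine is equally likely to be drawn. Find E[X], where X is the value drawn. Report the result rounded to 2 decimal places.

$24.26

E[X | Machine A] = (18 + 18 + 31 + 24 + 20)/5 = 111/5
E[X | Machine B] = (33 + 31 + 26 + 32)/4 = 61/2
E[X | Machine C] = (0 + 39 + 16 + 25)/4 = 20
E[X] = (4/7)·111/5 + (2/7)·61/2 + (1/7)·20 = 849/35 ≈ 24.26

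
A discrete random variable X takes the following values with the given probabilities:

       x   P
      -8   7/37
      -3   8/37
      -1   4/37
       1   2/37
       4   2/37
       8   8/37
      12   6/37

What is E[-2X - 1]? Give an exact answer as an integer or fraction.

-161/37

E[-2x-1] = (7/37)·15 + (8/37)·5 + (4/37)·1 + (2/37)·(-3) + (2/37)·(-9) + (8/37)·(-17) + (6/37)·(-25)
     = -161/37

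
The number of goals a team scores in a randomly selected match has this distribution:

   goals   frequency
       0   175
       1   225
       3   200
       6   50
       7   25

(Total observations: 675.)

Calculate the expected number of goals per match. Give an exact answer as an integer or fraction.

52/27

Total = 675, so P(goals=0) = 175/675, etc.
E[X] = (7/27)·0 + (1/3)·1 + (8/27)·3 + (2/27)·6 + (1/27)·7
     = 52/27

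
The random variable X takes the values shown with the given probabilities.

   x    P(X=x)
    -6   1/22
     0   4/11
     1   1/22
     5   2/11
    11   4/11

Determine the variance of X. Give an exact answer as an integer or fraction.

E[X] = (1/22)·(-6) + (4/11)·0 + (1/22)·1 + (2/11)·5 + (4/11)·11 = 103/22
E[X²] = (1/22)·36 + (4/11)·0 + (1/22)·1 + (2/11)·25 + (4/11)·121 = 1105/22
Var(X) = 1105/22 − (103/22)² = 13701/484

13701/484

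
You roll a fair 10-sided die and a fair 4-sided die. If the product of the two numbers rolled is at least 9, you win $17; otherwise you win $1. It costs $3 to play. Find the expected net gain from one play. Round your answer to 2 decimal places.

E[payout] = (2/5)·1 + (3/5)·17 = 53/5
Expected profit = 53/5 − 3 = 38/5 ≈ $7.60

$7.60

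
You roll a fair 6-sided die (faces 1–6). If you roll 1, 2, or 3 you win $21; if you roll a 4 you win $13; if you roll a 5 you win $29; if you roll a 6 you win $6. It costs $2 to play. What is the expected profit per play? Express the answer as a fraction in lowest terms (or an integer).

E[payout] = (1/6)·6 + (1/6)·13 + (1/2)·21 + (1/6)·29 = 37/2
Expected profit = 37/2 − 2 = 33/2

33/2 dollars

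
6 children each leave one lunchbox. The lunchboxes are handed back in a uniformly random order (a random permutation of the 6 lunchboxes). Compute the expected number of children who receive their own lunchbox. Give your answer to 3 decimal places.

Let Xᵢ = 1 if person i gets their own lunchbox. For each i, P(Xᵢ=1) = 1/6.
By linearity of expectation, E[X₁+…+X_6] = 6·(1/6) = 1.
≈ 1.000

1.000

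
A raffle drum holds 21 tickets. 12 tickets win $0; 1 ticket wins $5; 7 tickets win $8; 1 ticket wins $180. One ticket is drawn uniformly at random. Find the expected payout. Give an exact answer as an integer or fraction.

241/21 dollars

E[payout] = (12/21)·0 + (1/21)·5 + (7/21)·8 + (1/21)·180 = 241/21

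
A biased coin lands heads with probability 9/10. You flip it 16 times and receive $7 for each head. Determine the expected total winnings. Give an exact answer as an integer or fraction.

504/5 dollars

E[#heads] = 16·9/10 = 72/5 (linearity over flips).
E[winnings] = 7·72/5 = 504/5.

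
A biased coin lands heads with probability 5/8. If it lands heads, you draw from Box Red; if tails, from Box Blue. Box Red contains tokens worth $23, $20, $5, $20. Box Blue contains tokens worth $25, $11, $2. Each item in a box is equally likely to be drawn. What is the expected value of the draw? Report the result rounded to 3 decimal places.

E[X | Box Red] = (23 + 20 + 5 + 20)/4 = 17
E[X | Box Blue] = (25 + 11 + 2)/3 = 38/3
E[X] = (5/8)·17 + (3/8)·38/3 = 123/8 ≈ 15.375

$15.375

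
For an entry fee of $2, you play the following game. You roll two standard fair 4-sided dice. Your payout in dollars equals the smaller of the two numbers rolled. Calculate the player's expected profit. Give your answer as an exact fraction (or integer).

-1/8 dollars

Distribution of the smaller of the two numbers rolled: 1 w.p. 7/16, 2 w.p. 5/16, 3 w.p. 3/16, 4 w.p. 1/16
E[payout] = (7/16)·1 + (5/16)·2 + (3/16)·3 + (1/16)·4 = 15/8
Expected profit = 15/8 − 2 = -1/8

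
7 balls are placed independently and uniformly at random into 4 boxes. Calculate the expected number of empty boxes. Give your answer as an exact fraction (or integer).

2187/4096

Let Xⱼ=1 if box j is empty. P(Xⱼ=1) = ((4-1)/4)^7 = 2187/16384.
By linearity, E[#empty] = 4·2187/16384 = 2187/4096.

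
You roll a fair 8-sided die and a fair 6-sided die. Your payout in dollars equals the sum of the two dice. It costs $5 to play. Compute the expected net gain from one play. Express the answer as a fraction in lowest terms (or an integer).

$3

Distribution of the sum of the two dice: 2 w.p. 1/48, 3 w.p. 1/24, 4 w.p. 1/16, 5 w.p. 1/12, 6 w.p. 5/48, 7 w.p. 1/8, …
E[payout] = (1/48)·2 + (1/24)·3 + (1/16)·4 + (1/12)·5 + (5/48)·6 + (1/8)·7 + (1/8)·8 + (1/8)·9 + (5/48)·10 + (1/12)·11 + (1/16)·12 + (1/24)·13 + (1/48)·14 = 8
Expected profit = 8 − 5 = 3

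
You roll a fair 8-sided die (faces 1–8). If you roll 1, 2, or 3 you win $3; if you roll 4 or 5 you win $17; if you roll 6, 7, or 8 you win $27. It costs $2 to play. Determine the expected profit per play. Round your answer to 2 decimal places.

E[payout] = (3/8)·3 + (1/4)·17 + (3/8)·27 = 31/2
Expected profit = 31/2 − 2 = 27/2 ≈ $13.50

$13.50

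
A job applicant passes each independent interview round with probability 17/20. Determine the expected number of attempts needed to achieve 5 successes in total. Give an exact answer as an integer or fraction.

By linearity (sum of 5 independent geometric waits), E[trials] = 5/p = 5/(17/20) = 100/17.

100/17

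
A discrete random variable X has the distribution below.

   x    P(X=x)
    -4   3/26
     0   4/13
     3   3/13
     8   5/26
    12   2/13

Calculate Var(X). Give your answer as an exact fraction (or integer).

4278/169

E[X] = (3/26)·(-4) + (4/13)·0 + (3/13)·3 + (5/26)·8 + (2/13)·12 = 47/13
E[X²] = (3/26)·16 + (4/13)·0 + (3/13)·9 + (5/26)·64 + (2/13)·144 = 499/13
Var(X) = 499/13 − (47/13)² = 4278/169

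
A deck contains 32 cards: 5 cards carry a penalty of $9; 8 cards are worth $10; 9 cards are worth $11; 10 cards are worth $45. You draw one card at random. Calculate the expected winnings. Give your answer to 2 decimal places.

E[payout] = (5/32)·(-9) + (8/32)·10 + (9/32)·11 + (10/32)·45 = 73/4
≈ $18.25

$18.25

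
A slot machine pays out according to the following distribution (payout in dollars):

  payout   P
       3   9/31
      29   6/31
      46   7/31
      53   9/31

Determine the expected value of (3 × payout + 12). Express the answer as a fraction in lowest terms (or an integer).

E[3x+12] = (9/31)·21 + (6/31)·99 + (7/31)·150 + (9/31)·171
     = 3372/31

3372/31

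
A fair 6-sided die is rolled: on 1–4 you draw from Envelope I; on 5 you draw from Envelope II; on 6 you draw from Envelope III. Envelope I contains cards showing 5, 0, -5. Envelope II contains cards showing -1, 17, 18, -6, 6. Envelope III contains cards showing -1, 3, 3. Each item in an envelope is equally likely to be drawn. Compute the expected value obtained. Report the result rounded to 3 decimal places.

E[X | Envelope I] = (5 + 0 − 5)/3 = 0
E[X | Envelope II] = (-1 + 17 + 18 − 6 + 6)/5 = 34/5
E[X | Envelope III] = (-1 + 3 + 3)/3 = 5/3
E[X] = (2/3)·0 + (1/6)·34/5 + (1/6)·5/3 = 127/90 ≈ 1.411

1.411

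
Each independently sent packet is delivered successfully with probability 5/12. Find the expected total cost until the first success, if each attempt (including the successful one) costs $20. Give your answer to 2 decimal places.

E[#attempts] = 1/p = 12/5; E[cost] = 20·12/5 = 48.
≈ 48.00

$48.00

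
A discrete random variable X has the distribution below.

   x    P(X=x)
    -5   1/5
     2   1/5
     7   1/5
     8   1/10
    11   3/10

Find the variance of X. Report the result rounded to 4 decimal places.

E[X] = (1/5)·(-5) + (1/5)·2 + (1/5)·7 + (1/10)·8 + (3/10)·11 = 49/10
E[X²] = (1/5)·25 + (1/5)·4 + (1/5)·49 + (1/10)·64 + (3/10)·121 = 583/10
Var(X) = 583/10 − (49/10)² = 3429/100 ≈ 34.2900

34.2900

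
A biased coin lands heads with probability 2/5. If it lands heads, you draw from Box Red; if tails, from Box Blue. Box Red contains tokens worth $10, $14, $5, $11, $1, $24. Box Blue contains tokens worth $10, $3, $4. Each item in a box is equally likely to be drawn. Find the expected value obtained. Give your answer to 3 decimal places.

$7.733

E[X | Box Red] = (10 + 14 + 5 + 11 + 1 + 24)/6 = 65/6
E[X | Box Blue] = (10 + 3 + 4)/3 = 17/3
E[X] = (2/5)·65/6 + (3/5)·17/3 = 116/15 ≈ 7.733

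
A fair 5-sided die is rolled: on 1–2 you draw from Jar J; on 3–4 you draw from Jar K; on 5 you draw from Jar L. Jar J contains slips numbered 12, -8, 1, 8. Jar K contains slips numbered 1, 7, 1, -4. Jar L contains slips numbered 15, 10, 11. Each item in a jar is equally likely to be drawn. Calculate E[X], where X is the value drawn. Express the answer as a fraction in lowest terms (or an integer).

21/5

E[X | Jar J] = (12 − 8 + 1 + 8)/4 = 13/4
E[X | Jar K] = (1 + 7 + 1 − 4)/4 = 5/4
E[X | Jar L] = (15 + 10 + 11)/3 = 12
E[X] = (2/5)·13/4 + (2/5)·5/4 + (1/5)·12 = 21/5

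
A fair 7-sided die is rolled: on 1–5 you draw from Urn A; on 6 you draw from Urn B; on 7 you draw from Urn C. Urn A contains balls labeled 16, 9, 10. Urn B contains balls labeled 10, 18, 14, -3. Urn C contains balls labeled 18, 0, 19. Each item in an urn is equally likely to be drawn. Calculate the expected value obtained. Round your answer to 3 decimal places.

11.488

E[X | Urn A] = (16 + 9 + 10)/3 = 35/3
E[X | Urn B] = (10 + 18 + 14 − 3)/4 = 39/4
E[X | Urn C] = (18 + 0 + 19)/3 = 37/3
E[X] = (5/7)·35/3 + (1/7)·39/4 + (1/7)·37/3 = 965/84 ≈ 11.488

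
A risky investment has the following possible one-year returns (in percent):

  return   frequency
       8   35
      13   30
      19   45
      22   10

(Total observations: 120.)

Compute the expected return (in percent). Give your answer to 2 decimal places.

Total = 120, so P(return=8) = 35/120, etc.
E[X] = (7/24)·8 + (1/4)·13 + (3/8)·19 + (1/12)·22
     = 349/24 ≈ 14.54

14.54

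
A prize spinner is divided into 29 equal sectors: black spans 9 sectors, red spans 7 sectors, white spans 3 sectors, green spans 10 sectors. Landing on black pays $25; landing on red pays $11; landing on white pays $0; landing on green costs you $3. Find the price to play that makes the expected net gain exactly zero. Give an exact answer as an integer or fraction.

272/29 dollars

E[payout] = (9/29)·25 + (7/29)·11 + (3/29)·0 + (10/29)·(-3) = 272/29
Fair fee = E[payout] = 272/29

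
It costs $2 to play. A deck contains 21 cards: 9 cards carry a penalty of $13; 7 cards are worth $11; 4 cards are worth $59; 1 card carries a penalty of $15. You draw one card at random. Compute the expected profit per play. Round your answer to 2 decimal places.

$6.62

E[payout] = (9/21)·(-13) + (7/21)·11 + (4/21)·59 + (1/21)·(-15) = 181/21
Expected profit = 181/21 − 2 = 139/21 ≈ $6.62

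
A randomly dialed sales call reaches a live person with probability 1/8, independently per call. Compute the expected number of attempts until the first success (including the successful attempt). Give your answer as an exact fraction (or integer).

8

For a geometric distribution, E[trials] = 1/p = 1/(1/8) = 8.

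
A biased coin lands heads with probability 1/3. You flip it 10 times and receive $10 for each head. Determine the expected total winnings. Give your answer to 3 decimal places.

E[#heads] = 10·1/3 = 10/3 (linearity over flips).
E[winnings] = 10·10/3 = 100/3.
≈ 33.333

$33.333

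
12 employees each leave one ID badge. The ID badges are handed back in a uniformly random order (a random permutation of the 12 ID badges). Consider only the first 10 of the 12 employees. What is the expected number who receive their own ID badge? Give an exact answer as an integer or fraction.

5/6

Let Xᵢ = 1 if person i gets their own ID badge. For each i, P(Xᵢ=1) = 1/12.
By linearity of expectation, E[X₁+…+X_10] = 10·(1/12) = 5/6.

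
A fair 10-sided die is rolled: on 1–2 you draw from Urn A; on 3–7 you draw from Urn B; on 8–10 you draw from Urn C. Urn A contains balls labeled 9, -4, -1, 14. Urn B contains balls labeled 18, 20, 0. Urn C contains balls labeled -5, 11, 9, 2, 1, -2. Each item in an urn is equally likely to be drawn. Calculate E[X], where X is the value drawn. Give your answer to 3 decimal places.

8.033

E[X | Urn A] = (9 − 4 − 1 + 14)/4 = 9/2
E[X | Urn B] = (18 + 20 + 0)/3 = 38/3
E[X | Urn C] = (-5 + 11 + 9 + 2 + 1 − 2)/6 = 8/3
E[X] = (1/5)·9/2 + (1/2)·38/3 + (3/10)·8/3 = 241/30 ≈ 8.033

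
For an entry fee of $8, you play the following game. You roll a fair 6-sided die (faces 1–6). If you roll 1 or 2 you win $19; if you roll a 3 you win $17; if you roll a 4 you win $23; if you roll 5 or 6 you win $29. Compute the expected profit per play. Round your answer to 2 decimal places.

E[payout] = (1/6)·17 + (1/3)·19 + (1/6)·23 + (1/3)·29 = 68/3
Expected profit = 68/3 − 8 = 44/3 ≈ $14.67

$14.67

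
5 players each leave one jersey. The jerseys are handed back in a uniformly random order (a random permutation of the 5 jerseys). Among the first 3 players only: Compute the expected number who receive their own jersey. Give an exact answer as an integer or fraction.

3/5

Let Xᵢ = 1 if person i gets their own jersey. For each i, P(Xᵢ=1) = 1/5.
By linearity of expectation, E[X₁+…+X_3] = 3·(1/5) = 3/5.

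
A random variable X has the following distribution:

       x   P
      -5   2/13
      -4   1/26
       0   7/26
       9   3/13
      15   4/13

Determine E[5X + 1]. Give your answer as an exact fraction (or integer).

388/13

E[5x+1] = (2/13)·(-24) + (1/26)·(-19) + (7/26)·1 + (3/13)·46 + (4/13)·76
     = 388/13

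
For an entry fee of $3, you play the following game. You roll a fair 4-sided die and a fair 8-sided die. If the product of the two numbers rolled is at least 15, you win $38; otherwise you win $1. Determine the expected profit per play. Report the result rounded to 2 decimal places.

E[payout] = (11/16)·1 + (5/16)·38 = 201/16
Expected profit = 201/16 − 3 = 153/16 ≈ $9.56

$9.56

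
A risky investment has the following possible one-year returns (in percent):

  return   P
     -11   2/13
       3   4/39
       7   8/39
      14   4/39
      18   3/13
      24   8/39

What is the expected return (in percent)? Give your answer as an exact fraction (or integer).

E[X] = (2/13)·(-11) + (4/39)·3 + (8/39)·7 + (4/39)·14 + (3/13)·18 + (8/39)·24
     = 412/39

412/39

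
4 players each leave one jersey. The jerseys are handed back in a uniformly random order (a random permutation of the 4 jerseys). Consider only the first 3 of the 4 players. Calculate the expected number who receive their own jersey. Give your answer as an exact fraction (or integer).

Let Xᵢ = 1 if person i gets their own jersey. For each i, P(Xᵢ=1) = 1/4.
By linearity of expectation, E[X₁+…+X_3] = 3·(1/4) = 3/4.

3/4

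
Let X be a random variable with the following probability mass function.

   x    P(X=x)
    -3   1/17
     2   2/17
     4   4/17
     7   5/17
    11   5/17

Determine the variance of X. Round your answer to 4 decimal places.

15.1488

E[X] = (1/17)·(-3) + (2/17)·2 + (4/17)·4 + (5/17)·7 + (5/17)·11 = 107/17
E[X²] = (1/17)·9 + (2/17)·4 + (4/17)·16 + (5/17)·49 + (5/17)·121 = 931/17
Var(X) = 931/17 − (107/17)² = 4378/289 ≈ 15.1488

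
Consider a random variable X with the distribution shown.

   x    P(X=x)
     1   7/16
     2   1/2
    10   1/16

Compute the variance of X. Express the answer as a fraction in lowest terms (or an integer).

E[X] = (7/16)·1 + (1/2)·2 + (1/16)·10 = 33/16
E[X²] = (7/16)·1 + (1/2)·4 + (1/16)·100 = 139/16
Var(X) = 139/16 − (33/16)² = 1135/256

1135/256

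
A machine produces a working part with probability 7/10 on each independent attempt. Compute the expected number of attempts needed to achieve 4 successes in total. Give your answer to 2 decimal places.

By linearity (sum of 4 independent geometric waits), E[trials] = 4/p = 4/(7/10) = 40/7.
≈ 5.71

5.71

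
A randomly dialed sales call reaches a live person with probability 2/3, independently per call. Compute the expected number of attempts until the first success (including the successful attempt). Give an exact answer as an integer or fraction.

3/2

For a geometric distribution, E[trials] = 1/p = 1/(2/3) = 3/2.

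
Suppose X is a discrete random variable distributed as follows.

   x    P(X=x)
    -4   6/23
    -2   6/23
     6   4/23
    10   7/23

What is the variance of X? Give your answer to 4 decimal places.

35.5539

E[X] = (6/23)·(-4) + (6/23)·(-2) + (4/23)·6 + (7/23)·10 = 58/23
E[X²] = (6/23)·16 + (6/23)·4 + (4/23)·36 + (7/23)·100 = 964/23
Var(X) = 964/23 − (58/23)² = 18808/529 ≈ 35.5539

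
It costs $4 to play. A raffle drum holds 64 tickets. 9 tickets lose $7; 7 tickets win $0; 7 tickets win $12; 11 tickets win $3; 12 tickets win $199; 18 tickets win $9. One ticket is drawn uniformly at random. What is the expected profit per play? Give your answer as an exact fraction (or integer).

E[payout] = (9/64)·(-7) + (7/64)·0 + (7/64)·12 + (11/64)·3 + (12/64)·199 + (18/64)·9 = 651/16
Expected profit = 651/16 − 4 = 587/16

587/16 dollars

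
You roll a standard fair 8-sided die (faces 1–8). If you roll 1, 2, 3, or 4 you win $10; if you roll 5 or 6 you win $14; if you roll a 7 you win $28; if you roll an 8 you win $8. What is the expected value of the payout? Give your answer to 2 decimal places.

$13.00

E[payout] = (1/8)·8 + (1/2)·10 + (1/4)·14 + (1/8)·28 = 13
≈ $13.00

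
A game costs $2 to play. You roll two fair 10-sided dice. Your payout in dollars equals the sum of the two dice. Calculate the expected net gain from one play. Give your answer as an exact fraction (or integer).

$9

Distribution of the sum of the two dice: 2 w.p. 1/100, 3 w.p. 1/50, 4 w.p. 3/100, 5 w.p. 1/25, 6 w.p. 1/20, 7 w.p. 3/50, …
E[payout] = (1/100)·2 + (1/50)·3 + (3/100)·4 + (1/25)·5 + (1/20)·6 + (3/50)·7 + (7/100)·8 + (2/25)·9 + (9/100)·10 + (1/10)·11 + (9/100)·12 + (2/25)·13 + (7/100)·14 + (3/50)·15 + (1/20)·16 + (1/25)·17 + (3/100)·18 + (1/50)·19 + (1/100)·20 = 11
Expected profit = 11 − 2 = 9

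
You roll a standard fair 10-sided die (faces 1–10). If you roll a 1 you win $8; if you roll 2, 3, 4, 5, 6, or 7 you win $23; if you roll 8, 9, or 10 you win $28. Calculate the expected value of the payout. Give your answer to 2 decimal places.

$23.00

E[payout] = (1/10)·8 + (3/5)·23 + (3/10)·28 = 23
≈ $23.00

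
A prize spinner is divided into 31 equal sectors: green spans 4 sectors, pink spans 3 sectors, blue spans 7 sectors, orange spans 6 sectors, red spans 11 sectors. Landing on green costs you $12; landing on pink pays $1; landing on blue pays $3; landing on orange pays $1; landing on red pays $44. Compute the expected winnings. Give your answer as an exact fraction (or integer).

466/31 dollars

E[payout] = (4/31)·(-12) + (3/31)·1 + (7/31)·3 + (6/31)·1 + (11/31)·44 = 466/31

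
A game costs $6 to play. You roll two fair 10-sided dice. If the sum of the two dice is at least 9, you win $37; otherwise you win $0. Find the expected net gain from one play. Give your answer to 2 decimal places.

$20.64

E[payout] = (7/25)·0 + (18/25)·37 = 666/25
Expected profit = 666/25 − 6 = 516/25 ≈ $20.64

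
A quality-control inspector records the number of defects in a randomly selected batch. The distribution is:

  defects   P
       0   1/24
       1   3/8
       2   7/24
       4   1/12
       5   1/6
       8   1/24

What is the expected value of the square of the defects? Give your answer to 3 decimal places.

9.708

E[X²] = (1/24)·0 + (3/8)·1 + (7/24)·4 + (1/12)·16 + (1/6)·25 + (1/24)·64
     = 233/24 ≈ 9.708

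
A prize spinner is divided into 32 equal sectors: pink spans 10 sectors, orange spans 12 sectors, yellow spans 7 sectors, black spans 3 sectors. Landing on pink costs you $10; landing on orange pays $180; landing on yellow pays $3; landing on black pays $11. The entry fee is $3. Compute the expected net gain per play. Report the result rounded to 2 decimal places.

E[payout] = (10/32)·(-10) + (12/32)·180 + (7/32)·3 + (3/32)·11 = 1057/16
Expected profit = 1057/16 − 3 = 1009/16 ≈ $63.06

$63.06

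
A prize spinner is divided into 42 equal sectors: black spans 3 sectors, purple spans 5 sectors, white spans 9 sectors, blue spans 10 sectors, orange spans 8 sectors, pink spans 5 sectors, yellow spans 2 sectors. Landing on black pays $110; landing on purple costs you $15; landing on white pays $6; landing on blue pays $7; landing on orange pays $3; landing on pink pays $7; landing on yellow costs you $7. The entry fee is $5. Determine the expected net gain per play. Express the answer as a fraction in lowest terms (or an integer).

107/21 dollars

E[payout] = (3/42)·110 + (5/42)·(-15) + (9/42)·6 + (10/42)·7 + (8/42)·3 + (5/42)·7 + (2/42)·(-7) = 212/21
Expected profit = 212/21 − 5 = 107/21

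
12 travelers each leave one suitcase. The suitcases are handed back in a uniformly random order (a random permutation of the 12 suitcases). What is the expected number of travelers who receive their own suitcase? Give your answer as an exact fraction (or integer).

1

Let Xᵢ = 1 if person i gets their own suitcase. For each i, P(Xᵢ=1) = 1/12.
By linearity of expectation, E[X₁+…+X_12] = 12·(1/12) = 1.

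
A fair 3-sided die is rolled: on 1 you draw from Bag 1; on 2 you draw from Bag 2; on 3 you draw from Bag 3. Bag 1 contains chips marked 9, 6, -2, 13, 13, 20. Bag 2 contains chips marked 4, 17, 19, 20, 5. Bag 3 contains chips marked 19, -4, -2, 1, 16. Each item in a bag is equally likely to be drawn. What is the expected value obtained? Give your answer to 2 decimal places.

9.61

E[X | Bag 1] = (9 + 6 − 2 + 13 + 13 + 20)/6 = 59/6
E[X | Bag 2] = (4 + 17 + 19 + 20 + 5)/5 = 13
E[X | Bag 3] = (19 − 4 − 2 + 1 + 16)/5 = 6
E[X] = (1/3)·59/6 + (1/3)·13 + (1/3)·6 = 173/18 ≈ 9.61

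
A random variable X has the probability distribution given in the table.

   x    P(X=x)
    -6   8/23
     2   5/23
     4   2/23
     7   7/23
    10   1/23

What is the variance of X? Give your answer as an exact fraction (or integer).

E[X] = (8/23)·(-6) + (5/23)·2 + (2/23)·4 + (7/23)·7 + (1/23)·10 = 29/23
E[X²] = (8/23)·36 + (5/23)·4 + (2/23)·16 + (7/23)·49 + (1/23)·100 = 783/23
Var(X) = 783/23 − (29/23)² = 17168/529

17168/529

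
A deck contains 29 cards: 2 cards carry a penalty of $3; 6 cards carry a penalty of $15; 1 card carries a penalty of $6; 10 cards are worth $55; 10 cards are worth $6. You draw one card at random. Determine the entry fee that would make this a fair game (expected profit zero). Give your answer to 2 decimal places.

$17.52

E[payout] = (2/29)·(-3) + (6/29)·(-15) + (1/29)·(-6) + (10/29)·55 + (10/29)·6 = 508/29
Fair fee = E[payout] = 508/29 ≈ $17.52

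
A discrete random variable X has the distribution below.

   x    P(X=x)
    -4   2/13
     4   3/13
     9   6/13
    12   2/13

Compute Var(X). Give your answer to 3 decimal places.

25.905

E[X] = (2/13)·(-4) + (3/13)·4 + (6/13)·9 + (2/13)·12 = 82/13
E[X²] = (2/13)·16 + (3/13)·16 + (6/13)·81 + (2/13)·144 = 854/13
Var(X) = 854/13 − (82/13)² = 4378/169 ≈ 25.905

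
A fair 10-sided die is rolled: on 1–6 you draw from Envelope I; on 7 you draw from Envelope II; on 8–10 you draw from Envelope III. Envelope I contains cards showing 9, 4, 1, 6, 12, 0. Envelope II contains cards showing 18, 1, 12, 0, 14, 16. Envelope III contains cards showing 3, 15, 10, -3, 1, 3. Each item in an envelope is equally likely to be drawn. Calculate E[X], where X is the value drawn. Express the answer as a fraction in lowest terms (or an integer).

17/3

E[X | Envelope I] = (9 + 4 + 1 + 6 + 12 + 0)/6 = 16/3
E[X | Envelope II] = (18 + 1 + 12 + 0 + 14 + 16)/6 = 61/6
E[X | Envelope III] = (3 + 15 + 10 − 3 + 1 + 3)/6 = 29/6
E[X] = (3/5)·16/3 + (1/10)·61/6 + (3/10)·29/6 = 17/3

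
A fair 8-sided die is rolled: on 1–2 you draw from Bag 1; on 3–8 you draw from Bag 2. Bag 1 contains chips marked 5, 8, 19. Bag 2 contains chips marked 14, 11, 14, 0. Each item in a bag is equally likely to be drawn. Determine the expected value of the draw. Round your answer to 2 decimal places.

E[X | Bag 1] = (5 + 8 + 19)/3 = 32/3
E[X | Bag 2] = (14 + 11 + 14 + 0)/4 = 39/4
E[X] = (1/4)·32/3 + (3/4)·39/4 = 479/48 ≈ 9.98

9.98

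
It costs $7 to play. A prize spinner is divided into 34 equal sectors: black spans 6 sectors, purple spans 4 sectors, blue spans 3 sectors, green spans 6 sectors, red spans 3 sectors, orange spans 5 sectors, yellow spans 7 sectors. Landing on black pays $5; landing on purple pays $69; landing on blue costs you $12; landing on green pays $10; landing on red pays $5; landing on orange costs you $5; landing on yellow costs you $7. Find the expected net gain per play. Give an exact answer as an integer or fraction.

E[payout] = (6/34)·5 + (4/34)·69 + (3/34)·(-12) + (6/34)·10 + (3/34)·5 + (5/34)·(-5) + (7/34)·(-7) = 271/34
Expected profit = 271/34 − 7 = 33/34

33/34 dollars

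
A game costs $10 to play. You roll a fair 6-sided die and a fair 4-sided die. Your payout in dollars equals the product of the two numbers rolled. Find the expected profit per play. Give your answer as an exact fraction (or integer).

Distribution of the product of the two numbers rolled: 1 w.p. 1/24, 2 w.p. 1/12, 3 w.p. 1/12, 4 w.p. 1/8, 5 w.p. 1/24, 6 w.p. 1/8, …
E[payout] = (1/24)·1 + (1/12)·2 + (1/12)·3 + (1/8)·4 + (1/24)·5 + (1/8)·6 + (1/12)·8 + (1/24)·9 + (1/24)·10 + (1/8)·12 + (1/24)·15 + (1/24)·16 + (1/24)·18 + (1/24)·20 + (1/24)·24 = 35/4
Expected profit = 35/4 − 10 = -5/4

-5/4 dollars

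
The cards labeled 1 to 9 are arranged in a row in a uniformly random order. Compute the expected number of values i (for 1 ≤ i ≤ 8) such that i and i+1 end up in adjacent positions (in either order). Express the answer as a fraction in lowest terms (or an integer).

For each i ∈ {1,…,8}, let Xᵢ = 1 if i and i+1 are adjacent. P(Xᵢ=1) = 2·(9−1)!/9! = 2/9.
By linearity, E[ΣXᵢ] = (8)·(2/9) = 16/9.

16/9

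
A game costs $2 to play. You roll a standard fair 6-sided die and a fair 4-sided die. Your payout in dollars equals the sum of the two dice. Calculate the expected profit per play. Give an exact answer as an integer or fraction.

$4

Distribution of the sum of the two dice: 2 w.p. 1/24, 3 w.p. 1/12, 4 w.p. 1/8, 5 w.p. 1/6, 6 w.p. 1/6, 7 w.p. 1/6, …
E[payout] = (1/24)·2 + (1/12)·3 + (1/8)·4 + (1/6)·5 + (1/6)·6 + (1/6)·7 + (1/8)·8 + (1/12)·9 + (1/24)·10 = 6
Expected profit = 6 − 2 = 4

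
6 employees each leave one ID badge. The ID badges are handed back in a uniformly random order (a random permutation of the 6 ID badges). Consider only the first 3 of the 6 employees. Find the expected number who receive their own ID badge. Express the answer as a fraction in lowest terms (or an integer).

Let Xᵢ = 1 if person i gets their own ID badge. For each i, P(Xᵢ=1) = 1/6.
By linearity of expectation, E[X₁+…+X_3] = 3·(1/6) = 1/2.

1/2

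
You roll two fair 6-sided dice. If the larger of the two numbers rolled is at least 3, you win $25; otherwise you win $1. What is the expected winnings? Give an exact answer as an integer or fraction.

67/3 dollars

E[payout] = (1/9)·1 + (8/9)·25 = 67/3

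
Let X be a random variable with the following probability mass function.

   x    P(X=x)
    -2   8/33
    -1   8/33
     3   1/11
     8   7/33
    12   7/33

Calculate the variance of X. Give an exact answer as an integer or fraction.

E[X] = (8/33)·(-2) + (8/33)·(-1) + (1/11)·3 + (7/33)·8 + (7/33)·12 = 125/33
E[X²] = (8/33)·4 + (8/33)·1 + (1/11)·9 + (7/33)·64 + (7/33)·144 = 1523/33
Var(X) = 1523/33 − (125/33)² = 34634/1089

34634/1089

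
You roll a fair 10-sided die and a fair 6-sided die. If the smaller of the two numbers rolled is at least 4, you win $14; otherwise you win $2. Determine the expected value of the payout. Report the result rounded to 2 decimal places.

E[payout] = (13/20)·2 + (7/20)·14 = 31/5
≈ $6.20

$6.20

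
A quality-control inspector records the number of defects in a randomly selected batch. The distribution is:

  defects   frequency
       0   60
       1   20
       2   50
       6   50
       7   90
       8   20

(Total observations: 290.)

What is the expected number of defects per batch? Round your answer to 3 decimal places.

Total = 290, so P(defects=0) = 60/290, etc.
E[X] = (6/29)·0 + (2/29)·1 + (5/29)·2 + (5/29)·6 + (9/29)·7 + (2/29)·8
     = 121/29 ≈ 4.172

4.172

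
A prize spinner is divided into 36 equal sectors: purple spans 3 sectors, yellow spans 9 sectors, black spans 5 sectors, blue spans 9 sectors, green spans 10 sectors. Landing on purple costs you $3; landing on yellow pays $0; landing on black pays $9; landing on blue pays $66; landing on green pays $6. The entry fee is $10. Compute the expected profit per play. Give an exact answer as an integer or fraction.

55/6 dollars

E[payout] = (3/36)·(-3) + (9/36)·0 + (5/36)·9 + (9/36)·66 + (10/36)·6 = 115/6
Expected profit = 115/6 − 10 = 55/6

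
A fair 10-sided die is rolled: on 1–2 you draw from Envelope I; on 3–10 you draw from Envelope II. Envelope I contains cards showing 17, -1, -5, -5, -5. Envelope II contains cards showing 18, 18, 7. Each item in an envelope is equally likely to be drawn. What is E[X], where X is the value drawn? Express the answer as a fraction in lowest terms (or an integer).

E[X | Envelope I] = (17 − 1 − 5 − 5 − 5)/5 = 1/5
E[X | Envelope II] = (18 + 18 + 7)/3 = 43/3
E[X] = (1/5)·1/5 + (4/5)·43/3 = 863/75

863/75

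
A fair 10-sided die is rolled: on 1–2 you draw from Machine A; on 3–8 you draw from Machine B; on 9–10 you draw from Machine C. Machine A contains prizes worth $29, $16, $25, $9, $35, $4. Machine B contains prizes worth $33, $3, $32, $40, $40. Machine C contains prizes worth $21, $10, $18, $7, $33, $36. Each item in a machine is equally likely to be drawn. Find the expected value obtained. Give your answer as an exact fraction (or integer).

1293/50 dollars

E[X | Machine A] = (29 + 16 + 25 + 9 + 35 + 4)/6 = 59/3
E[X | Machine B] = (33 + 3 + 32 + 40 + 40)/5 = 148/5
E[X | Machine C] = (21 + 10 + 18 + 7 + 33 + 36)/6 = 125/6
E[X] = (1/5)·59/3 + (3/5)·148/5 + (1/5)·125/6 = 1293/50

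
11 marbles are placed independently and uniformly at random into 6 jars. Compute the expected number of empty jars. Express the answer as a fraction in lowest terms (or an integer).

Let Xⱼ=1 if jar j is empty. P(Xⱼ=1) = ((6-1)/6)^11 = 48828125/362797056.
By linearity, E[#empty] = 6·48828125/362797056 = 48828125/60466176.

48828125/60466176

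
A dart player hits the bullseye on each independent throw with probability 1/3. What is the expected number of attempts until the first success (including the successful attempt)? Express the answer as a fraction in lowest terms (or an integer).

3

For a geometric distribution, E[trials] = 1/p = 1/(1/3) = 3.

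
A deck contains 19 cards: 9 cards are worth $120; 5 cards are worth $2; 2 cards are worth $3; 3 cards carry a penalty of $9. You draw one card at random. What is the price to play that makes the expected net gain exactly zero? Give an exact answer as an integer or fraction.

E[payout] = (9/19)·120 + (5/19)·2 + (2/19)·3 + (3/19)·(-9) = 1069/19
Fair fee = E[payout] = 1069/19

1069/19 dollars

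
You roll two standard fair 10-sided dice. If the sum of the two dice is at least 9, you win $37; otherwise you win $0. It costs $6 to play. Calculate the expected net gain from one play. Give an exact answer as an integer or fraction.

516/25 dollars

E[payout] = (7/25)·0 + (18/25)·37 = 666/25
Expected profit = 666/25 − 6 = 516/25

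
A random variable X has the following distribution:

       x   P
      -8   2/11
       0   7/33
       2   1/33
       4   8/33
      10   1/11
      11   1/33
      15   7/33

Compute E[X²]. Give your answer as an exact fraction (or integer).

E[X²] = (2/11)·64 + (7/33)·0 + (1/33)·4 + (8/33)·16 + (1/11)·100 + (1/33)·121 + (7/33)·225
     = 2512/33

2512/33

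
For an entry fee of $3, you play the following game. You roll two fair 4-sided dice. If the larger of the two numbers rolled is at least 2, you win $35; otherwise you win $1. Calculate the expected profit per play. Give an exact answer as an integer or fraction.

239/8 dollars

E[payout] = (1/16)·1 + (15/16)·35 = 263/8
Expected profit = 263/8 − 3 = 239/8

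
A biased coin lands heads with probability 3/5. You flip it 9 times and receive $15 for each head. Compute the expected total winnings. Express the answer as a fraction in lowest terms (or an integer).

$81

E[#heads] = 9·3/5 = 27/5 (linearity over flips).
E[winnings] = 15·27/5 = 81.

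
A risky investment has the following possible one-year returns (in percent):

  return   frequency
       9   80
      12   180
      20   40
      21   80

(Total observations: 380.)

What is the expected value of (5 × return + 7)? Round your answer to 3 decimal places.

Total = 380, so P(return=9) = 80/380, etc.
E[5x+7] = (4/19)·52 + (9/19)·67 + (2/19)·107 + (4/19)·112
     = 1473/19 ≈ 77.526

77.526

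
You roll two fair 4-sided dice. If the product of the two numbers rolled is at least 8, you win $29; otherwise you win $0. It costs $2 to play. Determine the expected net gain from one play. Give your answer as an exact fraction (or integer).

71/8 dollars

E[payout] = (5/8)·0 + (3/8)·29 = 87/8
Expected profit = 87/8 − 2 = 71/8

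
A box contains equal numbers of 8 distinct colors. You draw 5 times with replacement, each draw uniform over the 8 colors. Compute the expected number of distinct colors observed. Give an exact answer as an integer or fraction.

Let Xⱼ=1 if type j appears at least once. P(Xⱼ=1) = 1 − ((8−1)/8)^5 = 15961/32768.
E[#distinct] = 8·15961/32768 = 15961/4096.

15961/4096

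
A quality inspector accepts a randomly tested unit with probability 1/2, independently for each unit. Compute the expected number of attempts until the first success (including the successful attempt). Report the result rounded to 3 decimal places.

For a geometric distribution, E[trials] = 1/p = 1/(1/2) = 2.
≈ 2.000

2.000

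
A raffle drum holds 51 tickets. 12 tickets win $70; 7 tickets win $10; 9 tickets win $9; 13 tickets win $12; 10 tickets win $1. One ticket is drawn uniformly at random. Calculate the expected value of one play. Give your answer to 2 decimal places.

E[payout] = (12/51)·70 + (7/51)·10 + (9/51)·9 + (13/51)·12 + (10/51)·1 = 1157/51
≈ $22.69

$22.69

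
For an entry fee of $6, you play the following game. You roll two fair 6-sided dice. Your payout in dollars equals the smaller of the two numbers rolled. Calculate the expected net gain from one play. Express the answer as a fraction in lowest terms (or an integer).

-125/36 dollars

Distribution of the smaller of the two numbers rolled: 1 w.p. 11/36, 2 w.p. 1/4, 3 w.p. 7/36, 4 w.p. 5/36, 5 w.p. 1/12, 6 w.p. 1/36
E[payout] = (11/36)·1 + (1/4)·2 + (7/36)·3 + (5/36)·4 + (1/12)·5 + (1/36)·6 = 91/36
Expected profit = 91/36 − 6 = -125/36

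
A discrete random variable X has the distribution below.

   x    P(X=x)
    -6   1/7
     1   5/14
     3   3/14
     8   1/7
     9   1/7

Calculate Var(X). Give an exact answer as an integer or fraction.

E[X] = (1/7)·(-6) + (5/14)·1 + (3/14)·3 + (1/7)·8 + (1/7)·9 = 18/7
E[X²] = (1/7)·36 + (5/14)·1 + (3/14)·9 + (1/7)·64 + (1/7)·81 = 197/7
Var(X) = 197/7 − (18/7)² = 1055/49

1055/49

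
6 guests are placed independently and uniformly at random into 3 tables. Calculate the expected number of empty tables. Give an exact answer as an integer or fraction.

Let Xⱼ=1 if table j is empty. P(Xⱼ=1) = ((3-1)/3)^6 = 64/729.
By linearity, E[#empty] = 3·64/729 = 64/243.

64/243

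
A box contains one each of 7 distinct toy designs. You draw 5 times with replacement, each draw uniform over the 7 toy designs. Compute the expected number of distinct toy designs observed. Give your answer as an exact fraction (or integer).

9031/2401

Let Xⱼ=1 if type j appears at least once. P(Xⱼ=1) = 1 − ((7−1)/7)^5 = 9031/16807.
E[#distinct] = 7·9031/16807 = 9031/2401.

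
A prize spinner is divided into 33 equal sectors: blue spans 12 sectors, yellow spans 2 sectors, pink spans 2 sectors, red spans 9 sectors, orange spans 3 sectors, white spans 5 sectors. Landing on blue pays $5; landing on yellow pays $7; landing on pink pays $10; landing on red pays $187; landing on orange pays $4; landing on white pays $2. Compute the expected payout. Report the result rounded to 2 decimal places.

E[payout] = (12/33)·5 + (2/33)·7 + (2/33)·10 + (9/33)·187 + (3/33)·4 + (5/33)·2 = 1799/33
≈ $54.52

$54.52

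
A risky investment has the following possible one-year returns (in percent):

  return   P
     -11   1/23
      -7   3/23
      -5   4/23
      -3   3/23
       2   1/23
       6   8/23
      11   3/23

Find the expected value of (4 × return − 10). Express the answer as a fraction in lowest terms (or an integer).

-142/23

E[4x-10] = (1/23)·(-54) + (3/23)·(-38) + (4/23)·(-30) + (3/23)·(-22) + (1/23)·(-2) + (8/23)·14 + (3/23)·34
     = -142/23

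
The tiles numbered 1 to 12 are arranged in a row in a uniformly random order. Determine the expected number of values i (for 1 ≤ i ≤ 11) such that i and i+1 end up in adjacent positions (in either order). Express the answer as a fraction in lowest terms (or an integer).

For each i ∈ {1,…,11}, let Xᵢ = 1 if i and i+1 are adjacent. P(Xᵢ=1) = 2·(12−1)!/12! = 2/12.
By linearity, E[ΣXᵢ] = (11)·(2/12) = 11/6.

11/6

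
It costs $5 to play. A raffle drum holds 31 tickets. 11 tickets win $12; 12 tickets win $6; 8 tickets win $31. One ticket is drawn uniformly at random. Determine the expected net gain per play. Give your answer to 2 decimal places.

E[payout] = (11/31)·12 + (12/31)·6 + (8/31)·31 = 452/31
Expected profit = 452/31 − 5 = 297/31 ≈ $9.58

$9.58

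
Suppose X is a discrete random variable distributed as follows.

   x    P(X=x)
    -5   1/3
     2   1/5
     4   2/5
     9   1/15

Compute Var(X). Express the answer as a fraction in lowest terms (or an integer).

E[X] = (1/3)·(-5) + (1/5)·2 + (2/5)·4 + (1/15)·9 = 14/15
E[X²] = (1/3)·25 + (1/5)·4 + (2/5)·16 + (1/15)·81 = 314/15
Var(X) = 314/15 − (14/15)² = 4514/225

4514/225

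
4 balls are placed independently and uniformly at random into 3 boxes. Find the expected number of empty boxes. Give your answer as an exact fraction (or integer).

16/27

Let Xⱼ=1 if box j is empty. P(Xⱼ=1) = ((3-1)/3)^4 = 16/81.
By linearity, E[#empty] = 3·16/81 = 16/27.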